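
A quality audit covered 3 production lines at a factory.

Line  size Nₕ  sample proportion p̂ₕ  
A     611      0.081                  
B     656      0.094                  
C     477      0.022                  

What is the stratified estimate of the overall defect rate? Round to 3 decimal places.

0.070

N = 611 + 656 + 477 = 1744.
Overall proportion = Σ (Nₕ/N)·p̂ₕ.
Σ Nₕp̂ₕ = 49.491 + 61.664 + 10.494 = 121.649.
121.649 / 1744 = 0.06975... → 0.070.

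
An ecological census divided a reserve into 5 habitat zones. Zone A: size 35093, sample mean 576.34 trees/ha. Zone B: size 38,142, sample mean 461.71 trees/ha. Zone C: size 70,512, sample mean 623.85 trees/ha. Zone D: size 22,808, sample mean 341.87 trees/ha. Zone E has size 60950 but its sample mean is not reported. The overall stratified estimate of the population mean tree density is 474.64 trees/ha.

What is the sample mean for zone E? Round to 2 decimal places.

301.24

Σ Nₕx̄ₕ = N·μ, so 60950·x̄_E = 227505·474.64 − (35093·576.34 + 38142·461.71 + 70512·623.85 + 22808·341.87).
= 107982973.2 − 89622324.6 = 18360648.6.
x̄_E = 18360648.6 / 60950 = 301.2412... → 301.24.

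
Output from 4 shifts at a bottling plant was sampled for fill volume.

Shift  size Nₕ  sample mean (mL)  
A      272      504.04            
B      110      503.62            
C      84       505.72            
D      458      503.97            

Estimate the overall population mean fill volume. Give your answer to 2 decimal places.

504.11

N = 272 + 110 + 84 + 458 = 924.
Overall mean = Σ (Nₕ/N)·x̄ₕ — weight by population share, not a simple average.
Σ Nₕx̄ₕ = 272·504.04 + 110·503.62 + 84·505.72 + 458·503.97 = 137098.88 + 55398.2 + 42480.48 + 230818.26 = 465795.82.
Divide by N: 465795.82 / 924 = 504.1080... → 504.11.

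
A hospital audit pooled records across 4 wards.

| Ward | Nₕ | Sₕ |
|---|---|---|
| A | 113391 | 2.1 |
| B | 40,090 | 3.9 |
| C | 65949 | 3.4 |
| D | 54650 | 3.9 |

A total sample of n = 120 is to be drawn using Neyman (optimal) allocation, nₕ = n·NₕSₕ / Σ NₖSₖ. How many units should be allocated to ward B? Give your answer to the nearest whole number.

23

Σ NₕSₕ = 113391·2.1 + 40090·3.9 + 65949·3.4 + 54650·3.9 = 831833.7.
Share for B: 156351/831833.7 = 0.18796.
n_B = 120 × 0.18796 = 22.555... → 23.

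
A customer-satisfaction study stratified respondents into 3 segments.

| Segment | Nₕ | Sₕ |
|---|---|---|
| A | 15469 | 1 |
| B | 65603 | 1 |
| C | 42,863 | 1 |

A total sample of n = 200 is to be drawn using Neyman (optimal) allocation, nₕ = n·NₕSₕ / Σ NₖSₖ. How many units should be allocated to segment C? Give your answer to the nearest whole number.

A: NₕSₕ = 15469·1 = 15469
B: NₕSₕ = 65603·1 = 65603
C: NₕSₕ = 42863·1 = 42863
Σ NₕSₕ = 123935.
n_C = 200·42863/123935 = 69.170... → 69.

69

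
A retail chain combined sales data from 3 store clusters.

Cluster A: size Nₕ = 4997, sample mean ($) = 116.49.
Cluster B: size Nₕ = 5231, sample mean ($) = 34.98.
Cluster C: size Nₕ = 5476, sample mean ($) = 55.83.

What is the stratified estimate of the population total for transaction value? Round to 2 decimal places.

1070805.99

Population total = Σ Nₕ·x̄ₕ (each stratum's size times its mean).
4997·116.49 + 5231·34.98 + 5476·55.83 = 582100.53 + 182980.38 + 305725.08 = 1070805.99.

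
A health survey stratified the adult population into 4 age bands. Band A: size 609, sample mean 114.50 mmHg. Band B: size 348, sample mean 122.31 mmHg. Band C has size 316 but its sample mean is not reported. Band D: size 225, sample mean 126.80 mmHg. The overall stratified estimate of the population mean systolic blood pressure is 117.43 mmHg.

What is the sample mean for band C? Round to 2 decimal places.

111.03

N = 609 + 348 + 316 + 225 = 1498.
Overall total = μ·N = 117.43·1498 = 175910.14.
Subtract the known strata: 609·114.50 + 348·122.31 + 225·126.80 = 140824.38.
Remaining total for band C: 175910.14 − 140824.38 = 35085.76.
Divide by its size: 35085.76 / 316 = 111.0309... → 111.03.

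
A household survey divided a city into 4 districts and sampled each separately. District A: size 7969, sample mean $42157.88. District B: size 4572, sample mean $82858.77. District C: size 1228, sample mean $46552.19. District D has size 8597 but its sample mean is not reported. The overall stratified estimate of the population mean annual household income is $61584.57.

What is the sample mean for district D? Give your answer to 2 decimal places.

70425.49

Σ Nₕx̄ₕ = N·μ, so 8597·x̄_D = 22366·61584.57 − (7969·42157.88 + 4572·82858.77 + 1228·46552.19).
= 1377400492.62 − 771952531.48 = 605447961.14.
x̄_D = 605447961.14 / 8597 = 70425.4927... → 70425.49.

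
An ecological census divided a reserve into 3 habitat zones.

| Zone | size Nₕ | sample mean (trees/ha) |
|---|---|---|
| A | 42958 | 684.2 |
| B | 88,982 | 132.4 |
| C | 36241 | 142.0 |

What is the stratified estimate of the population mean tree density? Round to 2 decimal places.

x̄_st = (Σ Nₕx̄ₕ) / (Σ Nₕ) = (42958·684.2 + 88982·132.4 + 36241·142.0) / 168181
= 46319302.4 / 168181 = 275.4134... → 275.41.

275.41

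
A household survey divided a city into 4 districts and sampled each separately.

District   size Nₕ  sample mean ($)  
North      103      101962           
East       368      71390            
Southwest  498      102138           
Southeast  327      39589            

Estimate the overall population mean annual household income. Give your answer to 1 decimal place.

N = 1296; weights Wₕ = Nₕ/N = (0.0795, 0.2840, 0.3843, 0.2523).
x̄_st = Σ Wₕ·x̄ₕ = 0.0795·101962 + 0.2840·71390 + 0.3843·102138 + 0.2523·39589 ≈ 77611.059...
→ 77611.1.

77611.1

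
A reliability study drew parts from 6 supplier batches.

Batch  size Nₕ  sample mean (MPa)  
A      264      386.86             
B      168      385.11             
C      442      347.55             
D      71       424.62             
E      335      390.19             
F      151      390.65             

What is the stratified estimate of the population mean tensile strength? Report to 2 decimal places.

N = 1431; weights Wₕ = Nₕ/N = (0.1845, 0.1174, 0.3089, 0.0496, 0.2341, 0.1055).
x̄_st = Σ Wₕ·x̄ₕ = 0.1845·386.86 + 0.1174·385.11 + 0.3089·347.55 + 0.0496·424.62 + 0.2341·390.19 + 0.1055·390.65 ≈ 377.5656...
→ 377.57.

377.57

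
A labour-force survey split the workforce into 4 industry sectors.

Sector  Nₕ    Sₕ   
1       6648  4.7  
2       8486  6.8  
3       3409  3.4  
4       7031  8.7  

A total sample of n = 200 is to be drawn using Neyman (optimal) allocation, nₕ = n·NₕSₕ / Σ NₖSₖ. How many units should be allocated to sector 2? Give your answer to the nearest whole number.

71

1: NₕSₕ = 6648·4.7 = 31245.6
2: NₕSₕ = 8486·6.8 = 57704.8
3: NₕSₕ = 3409·3.4 = 11590.6
4: NₕSₕ = 7031·8.7 = 61169.7
Σ NₕSₕ = 161710.7.
n_2 = 200·57704.8/161710.7 = 71.368... → 71.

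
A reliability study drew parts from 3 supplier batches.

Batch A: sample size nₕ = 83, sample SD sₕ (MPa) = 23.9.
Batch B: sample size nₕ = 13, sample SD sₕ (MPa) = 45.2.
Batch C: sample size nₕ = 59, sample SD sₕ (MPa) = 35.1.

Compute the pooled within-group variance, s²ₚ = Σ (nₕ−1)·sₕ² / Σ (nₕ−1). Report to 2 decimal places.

939.55

A: (83−1)·23.9² = 82·571.21 = 46839.22
B: (13−1)·45.2² = 12·2043.04 = 24516.48
C: (59−1)·35.1² = 58·1232.01 = 71456.58
Numerator = 142812.28; denominator = Σ(nₕ−1) = 152.
s²ₚ = 142812.28/152 = 939.5545... → 939.55.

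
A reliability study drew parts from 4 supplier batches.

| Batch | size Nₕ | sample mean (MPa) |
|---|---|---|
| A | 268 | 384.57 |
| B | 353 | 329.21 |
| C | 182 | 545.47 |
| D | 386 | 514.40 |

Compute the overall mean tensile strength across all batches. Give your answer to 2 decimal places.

434.91

N = 1189; weights Wₕ = Nₕ/N = (0.2254, 0.2969, 0.1531, 0.3246).
x̄_st = Σ Wₕ·x̄ₕ = 0.2254·384.57 + 0.2969·329.21 + 0.1531·545.47 + 0.3246·514.40 ≈ 434.9115...
→ 434.91.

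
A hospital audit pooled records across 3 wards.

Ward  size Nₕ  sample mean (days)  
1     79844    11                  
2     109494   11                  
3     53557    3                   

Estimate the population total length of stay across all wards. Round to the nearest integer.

Estimate total by summing Nₕ·x̄ₕ over strata.
79844·11 + 109494·11 + 53557·3 = 878284 + 1204434 + 160671 = 2243389.

2243389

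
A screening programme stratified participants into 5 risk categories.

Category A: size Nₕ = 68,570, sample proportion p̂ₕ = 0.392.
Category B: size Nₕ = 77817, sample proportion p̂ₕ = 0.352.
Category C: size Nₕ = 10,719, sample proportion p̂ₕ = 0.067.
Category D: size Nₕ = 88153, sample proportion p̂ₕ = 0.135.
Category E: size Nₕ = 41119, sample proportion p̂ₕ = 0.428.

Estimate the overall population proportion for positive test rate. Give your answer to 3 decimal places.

0.295

N = 68570 + 77817 + 10719 + 88153 + 41119 = 286378.
Overall proportion = Σ (Nₕ/N)·p̂ₕ.
Σ Nₕp̂ₕ = 26879.44 + 27391.584 + 718.173 + 11900.655 + 17598.932 = 84488.784.
84488.784 / 286378 = 0.29503... → 0.295.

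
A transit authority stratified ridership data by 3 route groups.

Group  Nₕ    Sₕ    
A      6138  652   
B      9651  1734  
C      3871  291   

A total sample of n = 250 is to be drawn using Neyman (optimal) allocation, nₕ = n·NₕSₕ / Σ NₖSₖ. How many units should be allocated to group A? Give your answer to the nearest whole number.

A: NₕSₕ = 6138·652 = 4001976
B: NₕSₕ = 9651·1734 = 16734834
C: NₕSₕ = 3871·291 = 1126461
Σ NₕSₕ = 21863271.
n_A = 250·4001976/21863271 = 45.761... → 46.

46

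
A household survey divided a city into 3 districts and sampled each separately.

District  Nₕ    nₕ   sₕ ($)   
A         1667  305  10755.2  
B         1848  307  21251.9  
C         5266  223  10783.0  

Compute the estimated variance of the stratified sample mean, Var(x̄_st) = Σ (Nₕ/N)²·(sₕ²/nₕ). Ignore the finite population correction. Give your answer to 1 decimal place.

N = 8781; Wₕ = Nₕ/N.
district A: (1667/8781)²·10755.2²/305 = 13668.4852
district B: (1848/8781)²·21251.9²/307 = 65158.8081
district C: (5266/8781)²·10783.0²/223 = 187520.2195
Sum = 266347.5128 → 266347.5.

266347.5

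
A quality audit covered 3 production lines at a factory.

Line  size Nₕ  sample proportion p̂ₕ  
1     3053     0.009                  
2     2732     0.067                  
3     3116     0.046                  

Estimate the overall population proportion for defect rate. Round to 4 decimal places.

0.0398

Wₕ = Nₕ/N with N = 8901: 0.3430, 0.3069, 0.3501.
p̂_st = 0.3430·0.009 + 0.3069·0.067 + 0.3501·0.046 ≈ 0.039755... → 0.0398.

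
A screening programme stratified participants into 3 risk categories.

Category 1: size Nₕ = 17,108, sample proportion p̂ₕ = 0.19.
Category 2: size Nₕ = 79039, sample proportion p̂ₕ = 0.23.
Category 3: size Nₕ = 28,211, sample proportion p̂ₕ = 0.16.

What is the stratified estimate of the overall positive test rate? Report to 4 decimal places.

Wₕ = Nₕ/N with N = 124358: 0.1376, 0.6356, 0.2269.
p̂_st = 0.1376·0.19 + 0.6356·0.23 + 0.2269·0.16 ≈ 0.208617... → 0.2086.

0.2086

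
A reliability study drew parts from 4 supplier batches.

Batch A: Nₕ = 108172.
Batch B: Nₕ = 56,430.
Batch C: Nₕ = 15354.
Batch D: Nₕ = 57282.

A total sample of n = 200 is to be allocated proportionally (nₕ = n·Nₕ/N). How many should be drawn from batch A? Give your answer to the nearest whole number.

Share of batch A = 108172/237238 = 0.45596.
Allocate 200 × 0.45596 = 91.193... → 91.

91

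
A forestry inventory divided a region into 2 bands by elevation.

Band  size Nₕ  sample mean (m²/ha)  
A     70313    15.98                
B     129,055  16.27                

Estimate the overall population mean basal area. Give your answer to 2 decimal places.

16.17

N = 199368; weights Wₕ = Nₕ/N = (0.3527, 0.6473).
x̄_st = Σ Wₕ·x̄ₕ = 0.3527·15.98 + 0.6473·16.27 ≈ 16.1677...
→ 16.17.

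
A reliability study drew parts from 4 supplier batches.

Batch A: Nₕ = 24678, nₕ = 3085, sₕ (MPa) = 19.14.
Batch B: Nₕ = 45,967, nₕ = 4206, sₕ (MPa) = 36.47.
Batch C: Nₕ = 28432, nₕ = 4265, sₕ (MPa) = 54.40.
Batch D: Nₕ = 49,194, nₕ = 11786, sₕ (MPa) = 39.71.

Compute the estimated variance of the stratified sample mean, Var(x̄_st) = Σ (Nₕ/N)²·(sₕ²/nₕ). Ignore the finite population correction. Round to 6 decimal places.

N = 148271; Wₕ = Nₕ/N.
batch A: (24678/148271)²·19.14²/3085 = 0.003289548
batch B: (45967/148271)²·36.47²/4206 = 0.030393600
batch C: (28432/148271)²·54.40²/4265 = 0.025514153
batch D: (49194/148271)²·39.71²/11786 = 0.014728048
Sum = 0.073925348 → 0.073925.

0.073925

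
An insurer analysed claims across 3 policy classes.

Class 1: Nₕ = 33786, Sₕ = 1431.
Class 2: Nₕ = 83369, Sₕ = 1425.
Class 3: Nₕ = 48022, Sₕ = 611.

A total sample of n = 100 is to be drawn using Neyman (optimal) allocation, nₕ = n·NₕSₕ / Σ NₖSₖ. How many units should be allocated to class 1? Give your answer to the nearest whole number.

25

1: NₕSₕ = 33786·1431 = 48347766
2: NₕSₕ = 83369·1425 = 118800825
3: NₕSₕ = 48022·611 = 29341442
Σ NₕSₕ = 196490033.
n_1 = 100·48347766/196490033 = 24.606... → 25.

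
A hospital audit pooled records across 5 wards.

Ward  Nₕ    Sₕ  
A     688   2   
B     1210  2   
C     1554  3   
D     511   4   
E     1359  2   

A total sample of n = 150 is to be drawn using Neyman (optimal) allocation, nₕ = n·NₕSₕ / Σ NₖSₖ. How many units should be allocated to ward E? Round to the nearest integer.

Σ NₕSₕ = 688·2 + 1210·2 + 1554·3 + 511·4 + 1359·2 = 13220.
Share for E: 2718/13220 = 0.20560.
n_E = 150 × 0.20560 = 30.840... → 31.

31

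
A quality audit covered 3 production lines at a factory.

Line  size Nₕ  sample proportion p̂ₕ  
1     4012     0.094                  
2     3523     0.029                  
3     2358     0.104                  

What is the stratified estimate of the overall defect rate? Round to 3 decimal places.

Wₕ = Nₕ/N with N = 9893: 0.4055, 0.3561, 0.2384.
p̂_st = 0.4055·0.094 + 0.3561·0.029 + 0.2384·0.104 ≈ 0.07324... → 0.073.

0.073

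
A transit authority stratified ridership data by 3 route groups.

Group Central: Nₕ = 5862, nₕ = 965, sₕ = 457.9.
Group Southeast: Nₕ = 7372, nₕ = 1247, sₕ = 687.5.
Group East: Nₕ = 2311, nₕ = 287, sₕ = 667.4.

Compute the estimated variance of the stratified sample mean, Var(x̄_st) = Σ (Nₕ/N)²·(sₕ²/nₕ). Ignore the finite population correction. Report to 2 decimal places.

150.44

N = 15545; Wₕ = Nₕ/N.
group Central: (5862/15545)²·457.9²/965 = 30.89756
group Southeast: (7372/15545)²·687.5²/1247 = 85.24485
group East: (2311/15545)²·667.4²/287 = 34.30117
Sum = 150.44358 → 150.44.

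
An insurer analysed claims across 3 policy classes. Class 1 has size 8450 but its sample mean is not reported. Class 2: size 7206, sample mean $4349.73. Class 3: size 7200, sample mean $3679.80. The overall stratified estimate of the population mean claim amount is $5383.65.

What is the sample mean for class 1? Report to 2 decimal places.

Σ Nₕx̄ₕ = N·μ, so 8450·x̄_1 = 22856·5383.65 − (7206·4349.73 + 7200·3679.80).
= 123048704.4 − 57838714.38 = 65209990.02.
x̄_1 = 65209990.02 / 8450 = 7717.1586... → 7717.16.

7717.16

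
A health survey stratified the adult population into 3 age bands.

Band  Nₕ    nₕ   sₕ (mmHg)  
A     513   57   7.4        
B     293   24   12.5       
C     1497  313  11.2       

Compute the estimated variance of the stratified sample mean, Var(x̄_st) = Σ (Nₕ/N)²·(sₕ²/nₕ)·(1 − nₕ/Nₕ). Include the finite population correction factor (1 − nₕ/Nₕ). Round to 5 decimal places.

0.27305

N = 2303; Wₕ = Nₕ/N.
band A: (513/2303)²·7.4²/57·(1 − 57/513) = 0.04237239
band B: (293/2303)²·12.5²/24·(1 − 24/293) = 0.09674774
band C: (1497/2303)²·11.2²/313·(1 − 313/1497) = 0.13392984
Sum = 0.27304996 → 0.27305.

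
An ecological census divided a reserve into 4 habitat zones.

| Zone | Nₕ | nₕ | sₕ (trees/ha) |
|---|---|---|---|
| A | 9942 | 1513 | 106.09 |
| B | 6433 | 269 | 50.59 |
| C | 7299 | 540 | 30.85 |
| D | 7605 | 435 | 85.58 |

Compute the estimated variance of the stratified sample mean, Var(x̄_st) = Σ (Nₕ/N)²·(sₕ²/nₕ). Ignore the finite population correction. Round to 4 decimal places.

N = 31279. Term for each stratum: Wₕ²sₕ²/nₕ.
Var(x̄_st) = 0.7515394 + 0.4024375 + 0.0959705 + 0.9952863 = 2.2452337 → 2.2452.

2.2452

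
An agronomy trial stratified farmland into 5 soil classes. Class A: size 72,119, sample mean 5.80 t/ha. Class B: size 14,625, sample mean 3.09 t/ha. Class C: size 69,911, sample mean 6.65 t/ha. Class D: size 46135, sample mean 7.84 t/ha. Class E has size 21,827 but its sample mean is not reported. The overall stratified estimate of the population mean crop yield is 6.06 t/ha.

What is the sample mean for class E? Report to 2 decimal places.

N = 72119 + 14625 + 69911 + 46135 + 21827 = 224617.
Overall total = μ·N = 6.06·224617 = 1361179.02.
Subtract the known strata: 72119·5.80 + 14625·3.09 + 69911·6.65 + 46135·7.84 = 1290088.
Remaining total for class E: 1361179.02 − 1290088 = 71091.02.
Divide by its size: 71091.02 / 21827 = 3.2570... → 3.26.

3.26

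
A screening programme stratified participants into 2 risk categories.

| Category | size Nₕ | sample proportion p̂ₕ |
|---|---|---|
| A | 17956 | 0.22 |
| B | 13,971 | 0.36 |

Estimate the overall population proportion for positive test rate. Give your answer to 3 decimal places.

0.281

N = 17956 + 13971 = 31927.
Overall proportion = Σ (Nₕ/N)·p̂ₕ.
Σ Nₕp̂ₕ = 3950.32 + 5029.56 = 8979.88.
8979.88 / 31927 = 0.28126... → 0.281.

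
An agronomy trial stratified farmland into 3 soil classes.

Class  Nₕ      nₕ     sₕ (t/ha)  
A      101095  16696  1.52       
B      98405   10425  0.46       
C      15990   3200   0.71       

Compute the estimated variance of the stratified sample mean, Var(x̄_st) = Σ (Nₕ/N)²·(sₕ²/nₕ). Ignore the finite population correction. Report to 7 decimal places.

0.0000356

N = 215490; Wₕ = Nₕ/N.
class A: (101095/215490)²·1.52²/16696 = 0.0000304565
class B: (98405/215490)²·0.46²/10425 = 0.0000042327
class C: (15990/215490)²·0.71²/3200 = 0.0000008674
Sum = 0.0000355566 → 0.0000356.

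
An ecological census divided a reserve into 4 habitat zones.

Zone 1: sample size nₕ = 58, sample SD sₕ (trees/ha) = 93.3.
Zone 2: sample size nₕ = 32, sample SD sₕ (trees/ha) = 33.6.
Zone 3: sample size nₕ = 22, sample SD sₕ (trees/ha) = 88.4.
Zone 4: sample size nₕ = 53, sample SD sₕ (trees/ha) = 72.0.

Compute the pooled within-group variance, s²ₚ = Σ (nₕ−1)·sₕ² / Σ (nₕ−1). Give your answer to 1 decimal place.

Degrees of freedom: 57 + 31 + 21 + 52 = 161.
Σ(nₕ−1)sₕ² = 57·8704.89 + 31·1128.96 + 21·7814.56 + 52·5184 = 964850.25.
s²ₚ = 964850.25 / 161 = 5992.859... → 5992.9.

5992.9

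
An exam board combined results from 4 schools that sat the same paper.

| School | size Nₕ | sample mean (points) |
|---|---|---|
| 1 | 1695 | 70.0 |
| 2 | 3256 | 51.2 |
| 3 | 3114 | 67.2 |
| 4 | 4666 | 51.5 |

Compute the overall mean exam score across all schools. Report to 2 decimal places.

57.73

x̄_st = (Σ Nₕx̄ₕ) / (Σ Nₕ) = (1695·70.0 + 3256·51.2 + 3114·67.2 + 4666·51.5) / 12731
= 734917 / 12731 = 57.7266... → 57.73.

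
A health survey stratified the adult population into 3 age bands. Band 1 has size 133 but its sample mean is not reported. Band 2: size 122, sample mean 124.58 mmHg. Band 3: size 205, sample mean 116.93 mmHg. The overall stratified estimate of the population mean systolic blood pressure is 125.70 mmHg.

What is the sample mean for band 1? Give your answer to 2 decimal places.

Σ Nₕx̄ₕ = N·μ, so 133·x̄_1 = 460·125.70 − (122·124.58 + 205·116.93).
= 57822 − 39169.41 = 18652.59.
x̄_1 = 18652.59 / 133 = 140.2450... → 140.25.

140.25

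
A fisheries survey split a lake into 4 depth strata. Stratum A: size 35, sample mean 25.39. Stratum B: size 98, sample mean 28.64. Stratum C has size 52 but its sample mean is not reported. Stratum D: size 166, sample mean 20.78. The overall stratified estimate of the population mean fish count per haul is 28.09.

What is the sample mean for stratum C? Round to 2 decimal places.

N = 35 + 98 + 52 + 166 = 351.
Overall total = μ·N = 28.09·351 = 9859.59.
Subtract the known strata: 35·25.39 + 98·28.64 + 166·20.78 = 7144.85.
Remaining total for stratum C: 9859.59 − 7144.85 = 2714.74.
Divide by its size: 2714.74 / 52 = 52.2065... → 52.21.

52.21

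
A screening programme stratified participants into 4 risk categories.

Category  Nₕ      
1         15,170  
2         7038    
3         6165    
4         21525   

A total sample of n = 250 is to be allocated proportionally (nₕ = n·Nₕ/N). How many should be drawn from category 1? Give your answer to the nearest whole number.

N = 15170 + 7038 + 6165 + 21525 = 49898.
n_1 = 250·15170/49898 = 76.005... → 76.

76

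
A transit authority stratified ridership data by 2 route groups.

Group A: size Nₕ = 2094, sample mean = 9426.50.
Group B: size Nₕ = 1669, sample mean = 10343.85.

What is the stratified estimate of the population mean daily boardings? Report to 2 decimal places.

N = 3763; weights Wₕ = Nₕ/N = (0.5565, 0.4435).
x̄_st = Σ Wₕ·x̄ₕ = 0.5565·9426.50 + 0.4435·10343.85 ≈ 9833.3714...
→ 9833.37.

9833.37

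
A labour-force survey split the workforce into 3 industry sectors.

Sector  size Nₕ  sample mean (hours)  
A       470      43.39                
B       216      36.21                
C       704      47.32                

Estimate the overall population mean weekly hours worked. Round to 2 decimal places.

44.26

N = 1390; weights Wₕ = Nₕ/N = (0.3381, 0.1554, 0.5065).
x̄_st = Σ Wₕ·x̄ₕ = 0.3381·43.39 + 0.1554·36.21 + 0.5065·47.32 ≈ 44.2647...
→ 44.26.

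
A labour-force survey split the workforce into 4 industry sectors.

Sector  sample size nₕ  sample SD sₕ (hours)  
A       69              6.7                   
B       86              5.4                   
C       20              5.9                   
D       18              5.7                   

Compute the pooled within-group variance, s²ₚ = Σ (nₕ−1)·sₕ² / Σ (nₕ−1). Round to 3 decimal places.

Degrees of freedom: 68 + 85 + 19 + 17 = 189.
Σ(nₕ−1)sₕ² = 68·44.89 + 85·29.16 + 19·34.81 + 17·32.49 = 6744.84.
s²ₚ = 6744.84 / 189 = 35.68698... → 35.687.

35.687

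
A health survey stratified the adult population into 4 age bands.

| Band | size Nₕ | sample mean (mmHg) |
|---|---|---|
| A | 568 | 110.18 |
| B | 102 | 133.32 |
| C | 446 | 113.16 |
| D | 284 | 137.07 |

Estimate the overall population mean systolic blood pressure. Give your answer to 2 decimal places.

118.27

N = 568 + 102 + 446 + 284 = 1400.
Weight each subgroup mean by Nₕ/N and sum.
Σ Nₕx̄ₕ = 568·110.18 + 102·133.32 + 446·113.16 + 284·137.07 = 62582.24 + 13598.64 + 50469.36 + 38927.88 = 165578.12.
Divide by N: 165578.12 / 1400 = 118.2701... → 118.27.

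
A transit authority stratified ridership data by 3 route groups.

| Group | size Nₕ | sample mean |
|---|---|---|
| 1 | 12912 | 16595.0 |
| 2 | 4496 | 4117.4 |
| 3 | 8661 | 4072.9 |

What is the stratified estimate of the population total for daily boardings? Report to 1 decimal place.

Population total = Σ Nₕ·x̄ₕ (each stratum's size times its mean).
12912·16595.0 + 4496·4117.4 + 8661·4072.9 = 214274640 + 18511830.4 + 35275386.9 = 268061857.3.

268061857.3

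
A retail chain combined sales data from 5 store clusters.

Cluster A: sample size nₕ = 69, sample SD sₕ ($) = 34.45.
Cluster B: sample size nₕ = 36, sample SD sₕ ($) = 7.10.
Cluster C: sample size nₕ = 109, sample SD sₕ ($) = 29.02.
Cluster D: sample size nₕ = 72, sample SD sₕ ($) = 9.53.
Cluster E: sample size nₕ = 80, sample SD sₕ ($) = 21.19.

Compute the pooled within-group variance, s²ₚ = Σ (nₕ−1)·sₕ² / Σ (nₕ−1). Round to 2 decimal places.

Degrees of freedom: 68 + 35 + 108 + 71 + 79 = 361.
Σ(nₕ−1)sₕ² = 68·1186.8025 + 35·50.41 + 108·842.1604 + 71·90.8209 + 79·449.0161 = 215340.799.
s²ₚ = 215340.799 / 361 = 596.5119... → 596.51.

596.51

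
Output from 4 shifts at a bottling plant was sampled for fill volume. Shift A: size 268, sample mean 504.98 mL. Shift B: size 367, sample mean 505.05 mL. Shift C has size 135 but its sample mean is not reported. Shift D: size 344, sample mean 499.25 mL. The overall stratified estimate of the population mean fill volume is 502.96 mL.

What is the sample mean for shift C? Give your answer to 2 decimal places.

502.72

N = 268 + 367 + 135 + 344 = 1114.
Overall total = μ·N = 502.96·1114 = 560297.44.
Subtract the known strata: 268·504.98 + 367·505.05 + 344·499.25 = 492429.99.
Remaining total for shift C: 560297.44 − 492429.99 = 67867.45.
Divide by its size: 67867.45 / 135 = 502.7219... → 502.72.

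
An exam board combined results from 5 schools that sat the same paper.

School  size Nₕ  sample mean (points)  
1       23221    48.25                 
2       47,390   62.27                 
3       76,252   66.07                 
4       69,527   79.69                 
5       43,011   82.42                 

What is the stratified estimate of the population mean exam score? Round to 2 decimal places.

70.14

x̄_st = (Σ Nₕx̄ₕ) / (Σ Nₕ) = (23221·48.25 + 47390·62.27 + 76252·66.07 + 69527·79.69 + 43011·82.42) / 259401
= 18194931.44 / 259401 = 70.1421... → 70.14.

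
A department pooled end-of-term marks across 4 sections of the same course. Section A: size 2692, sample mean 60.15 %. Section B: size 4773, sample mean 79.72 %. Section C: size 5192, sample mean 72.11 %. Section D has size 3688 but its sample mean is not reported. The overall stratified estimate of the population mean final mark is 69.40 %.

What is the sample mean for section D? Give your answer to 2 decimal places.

Σ Nₕx̄ₕ = N·μ, so 3688·x̄_D = 16345·69.40 − (2692·60.15 + 4773·79.72 + 5192·72.11).
= 1134343 − 916822.48 = 217520.52.
x̄_D = 217520.52 / 3688 = 58.9806... → 58.98.

58.98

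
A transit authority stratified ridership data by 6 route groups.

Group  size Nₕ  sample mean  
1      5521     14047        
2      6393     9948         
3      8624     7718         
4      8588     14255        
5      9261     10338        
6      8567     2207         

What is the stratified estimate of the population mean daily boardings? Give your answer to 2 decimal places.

9472.69

x̄_st = (Σ Nₕx̄ₕ) / (Σ Nₕ) = (5521·14047 + 6393·9948 + 8624·7718 + 8588·14255 + 9261·10338 + 8567·2207) / 46954
= 444780610 / 46954 = 9472.6884... → 9472.69.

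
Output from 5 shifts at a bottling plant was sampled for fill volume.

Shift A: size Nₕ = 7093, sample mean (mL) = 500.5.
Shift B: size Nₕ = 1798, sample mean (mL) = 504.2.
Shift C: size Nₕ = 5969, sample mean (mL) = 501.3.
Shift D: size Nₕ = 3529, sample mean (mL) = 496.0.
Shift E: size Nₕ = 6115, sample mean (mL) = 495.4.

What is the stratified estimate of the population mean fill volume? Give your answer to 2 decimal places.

499.05

x̄_st = (Σ Nₕx̄ₕ) / (Σ Nₕ) = (7093·500.5 + 1798·504.2 + 5969·501.3 + 3529·496.0 + 6115·495.4) / 24504
= 12228612.8 / 24504 = 499.0456... → 499.05.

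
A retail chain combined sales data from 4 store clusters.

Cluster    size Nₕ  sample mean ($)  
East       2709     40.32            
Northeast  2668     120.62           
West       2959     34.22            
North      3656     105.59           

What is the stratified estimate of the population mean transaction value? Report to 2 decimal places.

N = 11992; weights Wₕ = Nₕ/N = (0.2259, 0.2225, 0.2467, 0.3049).
x̄_st = Σ Wₕ·x̄ₕ = 0.2259·40.32 + 0.2225·120.62 + 0.2467·34.22 + 0.3049·105.59 ≈ 76.5790...
→ 76.58.

76.58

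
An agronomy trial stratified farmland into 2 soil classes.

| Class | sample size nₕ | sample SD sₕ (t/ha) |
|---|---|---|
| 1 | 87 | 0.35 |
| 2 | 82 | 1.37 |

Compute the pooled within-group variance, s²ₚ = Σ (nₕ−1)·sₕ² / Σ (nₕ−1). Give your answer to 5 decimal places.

0.97344

1: (87−1)·0.35² = 86·0.1225 = 10.535
2: (82−1)·1.37² = 81·1.8769 = 152.0289
Numerator = 162.5639; denominator = Σ(nₕ−1) = 167.
s²ₚ = 162.5639/167 = 0.9734365... → 0.97344.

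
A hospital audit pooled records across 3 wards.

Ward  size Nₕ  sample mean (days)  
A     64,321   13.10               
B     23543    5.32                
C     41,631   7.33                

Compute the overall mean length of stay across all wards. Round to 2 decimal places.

9.83

N = 129495; weights Wₕ = Nₕ/N = (0.4967, 0.1818, 0.3215).
x̄_st = Σ Wₕ·x̄ₕ = 0.4967·13.10 + 0.1818·5.32 + 0.3215·7.33 ≈ 9.8306...
→ 9.83.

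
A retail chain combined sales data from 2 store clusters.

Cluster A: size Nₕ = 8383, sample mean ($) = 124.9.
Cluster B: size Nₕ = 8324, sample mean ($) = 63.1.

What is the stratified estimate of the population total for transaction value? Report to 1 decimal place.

1572281.1

Population total = Σ Nₕ·x̄ₕ (each stratum's size times its mean).
8383·124.9 + 8324·63.1 = 1047036.7 + 525244.4 = 1572281.1.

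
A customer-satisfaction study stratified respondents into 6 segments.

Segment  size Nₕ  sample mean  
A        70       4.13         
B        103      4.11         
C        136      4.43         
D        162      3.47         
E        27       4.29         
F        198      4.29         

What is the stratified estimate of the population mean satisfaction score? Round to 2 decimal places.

4.08

N = 70 + 103 + 136 + 162 + 27 + 198 = 696.
Overall mean = Σ (Nₕ/N)·x̄ₕ — weight by population share, not a simple average.
Σ Nₕx̄ₕ = 70·4.13 + 103·4.11 + 136·4.43 + 162·3.47 + 27·4.29 + 198·4.29 = 289.1 + 423.33 + 602.48 + 562.14 + 115.83 + 849.42 = 2842.3.
Divide by N: 2842.3 / 696 = 4.0838... → 4.08.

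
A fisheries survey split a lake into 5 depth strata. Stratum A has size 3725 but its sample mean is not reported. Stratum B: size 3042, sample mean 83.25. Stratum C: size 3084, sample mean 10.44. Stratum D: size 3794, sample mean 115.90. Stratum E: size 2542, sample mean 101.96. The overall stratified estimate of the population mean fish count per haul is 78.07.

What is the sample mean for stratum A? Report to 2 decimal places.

N = 3725 + 3042 + 3084 + 3794 + 2542 = 16187.
Overall total = μ·N = 78.07·16187 = 1263719.09.
Subtract the known strata: 3042·83.25 + 3084·10.44 + 3794·115.90 + 2542·101.96 = 984350.38.
Remaining total for stratum A: 1263719.09 − 984350.38 = 279368.71.
Divide by its size: 279368.71 / 3725 = 74.9983... → 75.00.

75.00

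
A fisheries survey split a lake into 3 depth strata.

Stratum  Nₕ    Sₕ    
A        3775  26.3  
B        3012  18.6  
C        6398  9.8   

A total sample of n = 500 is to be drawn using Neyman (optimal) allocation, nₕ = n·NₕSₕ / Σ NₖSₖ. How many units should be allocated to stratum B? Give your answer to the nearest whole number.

A: NₕSₕ = 3775·26.3 = 99282.5
B: NₕSₕ = 3012·18.6 = 56023.2
C: NₕSₕ = 6398·9.8 = 62700.4
Σ NₕSₕ = 218006.1.
n_B = 500·56023.2/218006.1 = 128.490... → 128.

128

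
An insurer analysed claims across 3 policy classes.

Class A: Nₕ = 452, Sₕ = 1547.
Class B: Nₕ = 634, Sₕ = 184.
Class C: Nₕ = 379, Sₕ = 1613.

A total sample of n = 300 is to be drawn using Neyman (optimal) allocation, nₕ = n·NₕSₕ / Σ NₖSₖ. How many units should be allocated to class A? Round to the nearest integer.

Σ NₕSₕ = 452·1547 + 634·184 + 379·1613 = 1427227.
Share for A: 699244/1427227 = 0.48993.
n_A = 300 × 0.48993 = 146.980... → 147.

147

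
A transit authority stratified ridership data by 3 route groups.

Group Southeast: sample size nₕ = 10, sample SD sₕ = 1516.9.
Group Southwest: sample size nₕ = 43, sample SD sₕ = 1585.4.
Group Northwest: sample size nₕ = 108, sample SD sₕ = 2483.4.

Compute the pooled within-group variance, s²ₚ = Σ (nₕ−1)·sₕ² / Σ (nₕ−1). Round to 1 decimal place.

Southeast: (10−1)·1516.9² = 9·2300985.61 = 20708870.49
Southwest: (43−1)·1585.4² = 42·2513493.16 = 105566712.72
Northwest: (108−1)·2483.4² = 107·6167275.56 = 659898484.92
Numerator = 786174068.13; denominator = Σ(nₕ−1) = 158.
s²ₚ = 786174068.13/158 = 4975785.241... → 4975785.2.

4975785.2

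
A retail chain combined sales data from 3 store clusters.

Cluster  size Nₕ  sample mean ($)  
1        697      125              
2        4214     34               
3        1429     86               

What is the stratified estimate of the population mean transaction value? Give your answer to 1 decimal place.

x̄_st = (Σ Nₕx̄ₕ) / (Σ Nₕ) = (697·125 + 4214·34 + 1429·86) / 6340
= 353295 / 6340 = 55.725... → 55.7.

55.7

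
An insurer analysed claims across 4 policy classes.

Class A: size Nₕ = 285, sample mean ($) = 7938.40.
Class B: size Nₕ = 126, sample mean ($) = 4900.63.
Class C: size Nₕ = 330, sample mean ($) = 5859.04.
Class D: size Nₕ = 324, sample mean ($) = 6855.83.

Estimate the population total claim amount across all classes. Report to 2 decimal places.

A: 285·7938.40 = 2262444
B: 126·4900.63 = 617479.38
C: 330·5859.04 = 1933483.2
D: 324·6855.83 = 2221288.92
τ̂ = Σ Nₕx̄ₕ = 7034695.50.

7034695.50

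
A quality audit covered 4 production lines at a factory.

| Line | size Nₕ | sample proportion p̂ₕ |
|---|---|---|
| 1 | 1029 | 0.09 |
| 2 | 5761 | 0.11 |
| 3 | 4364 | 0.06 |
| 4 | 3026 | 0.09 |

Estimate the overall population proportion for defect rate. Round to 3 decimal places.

0.089

N = 1029 + 5761 + 4364 + 3026 = 14180.
Overall proportion = Σ (Nₕ/N)·p̂ₕ.
Σ Nₕp̂ₕ = 92.61 + 633.71 + 261.84 + 272.34 = 1260.5.
1260.5 / 14180 = 0.08889... → 0.089.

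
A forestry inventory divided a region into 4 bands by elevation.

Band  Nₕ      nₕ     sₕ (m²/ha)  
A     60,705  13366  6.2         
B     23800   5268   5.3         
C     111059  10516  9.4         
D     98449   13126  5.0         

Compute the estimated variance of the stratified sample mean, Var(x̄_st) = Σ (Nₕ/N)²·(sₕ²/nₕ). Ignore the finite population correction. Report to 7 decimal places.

0.0015700

N = 294013. Term for each stratum: Wₕ²sₕ²/nₕ.
Var(x̄_st) = 0.0001226021 + 0.0000349403 + 0.0011988907 + 0.0002135488 = 0.0015699819 → 0.0015700.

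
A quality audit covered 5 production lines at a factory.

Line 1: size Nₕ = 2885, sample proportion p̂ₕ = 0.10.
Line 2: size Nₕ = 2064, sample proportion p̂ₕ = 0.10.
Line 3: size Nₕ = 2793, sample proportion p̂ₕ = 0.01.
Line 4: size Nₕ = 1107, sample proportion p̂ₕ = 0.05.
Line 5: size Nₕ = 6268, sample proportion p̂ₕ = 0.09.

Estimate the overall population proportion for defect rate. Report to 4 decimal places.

0.0756

Wₕ = Nₕ/N with N = 15117: 0.1908, 0.1365, 0.1848, 0.0732, 0.4146.
p̂_st = 0.1908·0.10 + 0.1365·0.10 + 0.1848·0.01 + 0.0732·0.05 + 0.4146·0.09 ≈ 0.075564... → 0.0756.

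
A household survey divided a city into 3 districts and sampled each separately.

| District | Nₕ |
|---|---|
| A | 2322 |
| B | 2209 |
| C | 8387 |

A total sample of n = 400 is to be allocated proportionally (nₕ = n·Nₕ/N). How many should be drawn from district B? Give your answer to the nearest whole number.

68

Share of district B = 2209/12918 = 0.17100.
Allocate 400 × 0.17100 = 68.401... → 68.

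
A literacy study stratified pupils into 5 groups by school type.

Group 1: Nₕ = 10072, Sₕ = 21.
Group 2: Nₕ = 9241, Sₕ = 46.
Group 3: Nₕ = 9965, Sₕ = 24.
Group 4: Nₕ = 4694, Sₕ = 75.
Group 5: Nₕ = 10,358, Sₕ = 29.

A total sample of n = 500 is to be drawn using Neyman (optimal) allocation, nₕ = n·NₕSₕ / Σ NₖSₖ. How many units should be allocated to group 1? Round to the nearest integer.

69

Σ NₕSₕ = 10072·21 + 9241·46 + 9965·24 + 4694·75 + 10358·29 = 1528190.
Share for 1: 211512/1528190 = 0.13841.
n_1 = 500 × 0.13841 = 69.203... → 69.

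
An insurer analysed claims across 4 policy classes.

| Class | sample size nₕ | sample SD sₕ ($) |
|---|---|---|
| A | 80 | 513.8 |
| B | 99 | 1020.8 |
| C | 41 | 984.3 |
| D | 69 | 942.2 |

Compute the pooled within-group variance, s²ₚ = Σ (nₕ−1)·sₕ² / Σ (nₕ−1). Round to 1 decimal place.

Degrees of freedom: 79 + 98 + 40 + 68 = 285.
Σ(nₕ−1)sₕ² = 79·263990.44 + 98·1042032.64 + 40·968846.49 + 68·887740.84 = 222094680.2.
s²ₚ = 222094680.2 / 285 = 779279.580... → 779279.6.

779279.6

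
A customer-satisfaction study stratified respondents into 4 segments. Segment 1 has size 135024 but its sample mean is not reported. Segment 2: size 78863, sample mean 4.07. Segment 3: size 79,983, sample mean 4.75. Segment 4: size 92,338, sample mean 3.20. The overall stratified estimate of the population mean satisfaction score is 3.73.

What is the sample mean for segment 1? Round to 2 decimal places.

N = 135024 + 78863 + 79983 + 92338 = 386208.
Overall total = μ·N = 3.73·386208 = 1440555.84.
Subtract the known strata: 78863·4.07 + 79983·4.75 + 92338·3.20 = 996373.26.
Remaining total for segment 1: 1440555.84 − 996373.26 = 444182.58.
Divide by its size: 444182.58 / 135024 = 3.2897... → 3.29.

3.29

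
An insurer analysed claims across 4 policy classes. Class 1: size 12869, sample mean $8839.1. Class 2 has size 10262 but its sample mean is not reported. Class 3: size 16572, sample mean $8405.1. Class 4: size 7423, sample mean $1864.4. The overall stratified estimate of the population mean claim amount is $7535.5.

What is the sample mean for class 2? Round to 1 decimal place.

N = 12869 + 10262 + 16572 + 7423 = 47126.
Overall total = μ·N = 7535.5·47126 = 355117973.
Subtract the known strata: 12869·8839.1 + 16572·8405.1 + 7423·1864.4 = 266879136.3.
Remaining total for class 2: 355117973 − 266879136.3 = 88238836.7.
Divide by its size: 88238836.7 / 10262 = 8598.600... → 8598.6.

8598.6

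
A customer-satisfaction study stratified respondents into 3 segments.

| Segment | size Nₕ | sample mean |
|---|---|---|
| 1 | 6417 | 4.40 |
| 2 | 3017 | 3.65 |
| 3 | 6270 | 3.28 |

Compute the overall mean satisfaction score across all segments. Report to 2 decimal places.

3.81

N = 6417 + 3017 + 6270 = 15704.
Overall mean = Σ (Nₕ/N)·x̄ₕ — weight by population share, not a simple average.
Σ Nₕx̄ₕ = 6417·4.40 + 3017·3.65 + 6270·3.28 = 28234.8 + 11012.05 + 20565.6 = 59812.45.
Divide by N: 59812.45 / 15704 = 3.8087... → 3.81.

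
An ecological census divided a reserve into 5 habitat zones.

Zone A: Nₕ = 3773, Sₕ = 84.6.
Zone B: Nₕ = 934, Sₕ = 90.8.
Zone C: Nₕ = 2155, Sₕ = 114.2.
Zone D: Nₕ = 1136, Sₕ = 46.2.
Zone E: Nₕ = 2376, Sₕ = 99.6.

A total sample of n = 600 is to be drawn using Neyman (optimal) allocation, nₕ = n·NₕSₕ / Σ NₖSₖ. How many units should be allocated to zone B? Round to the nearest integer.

54

Σ NₕSₕ = 3773·84.6 + 934·90.8 + 2155·114.2 + 1136·46.2 + 2376·99.6 = 939236.8.
Share for B: 84807.2/939236.8 = 0.09029.
n_B = 600 × 0.09029 = 54.176... → 54.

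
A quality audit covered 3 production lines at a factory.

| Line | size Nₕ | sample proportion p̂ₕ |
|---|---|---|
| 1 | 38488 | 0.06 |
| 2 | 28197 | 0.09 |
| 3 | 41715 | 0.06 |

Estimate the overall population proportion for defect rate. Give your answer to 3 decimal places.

N = 38488 + 28197 + 41715 = 108400.
Overall proportion = Σ (Nₕ/N)·p̂ₕ.
Σ Nₕp̂ₕ = 2309.28 + 2537.73 + 2502.9 = 7349.91.
7349.91 / 108400 = 0.06780... → 0.068.

0.068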